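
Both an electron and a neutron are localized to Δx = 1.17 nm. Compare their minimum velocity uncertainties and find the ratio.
The electron has the larger minimum velocity uncertainty, by a ratio of 1838.7.

For both particles, Δp_min = ℏ/(2Δx) = 4.507e-26 kg·m/s (same for both).

The velocity uncertainty is Δv = Δp/m:
- electron: Δv = 4.507e-26 / 9.109e-31 = 4.947e+04 m/s = 49.473 km/s
- neutron: Δv = 4.507e-26 / 1.675e-27 = 2.691e+01 m/s = 26.907 m/s

Ratio: 4.947e+04 / 2.691e+01 = 1838.7

The lighter particle has larger velocity uncertainty because Δv ∝ 1/m.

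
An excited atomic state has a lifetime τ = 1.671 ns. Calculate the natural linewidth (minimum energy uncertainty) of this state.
196.952 neV

Using the energy-time uncertainty principle:
ΔEΔt ≥ ℏ/2

The lifetime τ represents the time uncertainty Δt.
The natural linewidth (minimum energy uncertainty) is:

ΔE = ℏ/(2τ)
ΔE = (1.055e-34 J·s) / (2 × 1.671e-09 s)
ΔE = 3.156e-26 J = 196.952 neV

This natural linewidth limits the precision of spectroscopic measurements.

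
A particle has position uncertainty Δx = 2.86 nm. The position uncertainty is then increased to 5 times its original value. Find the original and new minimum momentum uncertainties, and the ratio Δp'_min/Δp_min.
Original Δp_min = 1.844 × 10^-26 kg·m/s; new Δp'_min = 3.687 × 10^-27 kg·m/s; ratio Δp'_min/Δp_min = 1/5.

From the uncertainty principle ΔxΔp ≥ ℏ/2, the minimum momentum uncertainty is Δp_min = ℏ/(2Δx).

Original (Δx = 2.86 nm = 2.860e-09 m):
Δp_min = (1.055e-34 J·s)/(2 × 2.860e-09 m) = 1.844e-26 kg·m/s

When Δx → 5Δx:
Δp'_min = ℏ/(2 × 5Δx) = (1/5) × ℏ/(2Δx) = (1/5) × Δp_min
Δp'_min = 1/5 × 1.844e-26 kg·m/s = 3.687e-27 kg·m/s

Since Δp_min ∝ 1/Δx, when Δx is increased to 5 times its original value, Δp_min decreases to 1/5 of its original value.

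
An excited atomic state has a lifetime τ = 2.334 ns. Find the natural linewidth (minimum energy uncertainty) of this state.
141.005 neV

Using the energy-time uncertainty principle:
ΔEΔt ≥ ℏ/2

The lifetime τ represents the time uncertainty Δt.
The natural linewidth (minimum energy uncertainty) is:

ΔE = ℏ/(2τ)
ΔE = (1.055e-34 J·s) / (2 × 2.334e-09 s)
ΔE = 2.259e-26 J = 141.005 neV

This natural linewidth limits the precision of spectroscopic measurements.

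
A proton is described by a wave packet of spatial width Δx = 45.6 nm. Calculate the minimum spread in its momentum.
1.156 × 10^-27 kg·m/s

For a wave packet, the spatial width Δx and momentum spread Δp are related by the uncertainty principle:
ΔxΔp ≥ ℏ/2

The minimum momentum spread is:
Δp_min = ℏ/(2Δx)
Δp_min = (1.055e-34 J·s) / (2 × 4.560e-08 m)
Δp_min = 1.156e-27 kg·m/s

A wave packet cannot have both a well-defined position and well-defined momentum.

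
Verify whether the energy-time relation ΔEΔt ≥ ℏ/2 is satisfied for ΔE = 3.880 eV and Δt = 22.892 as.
No, it violates the uncertainty relation.

Calculate the product ΔEΔt:
ΔE = 3.880 eV = 6.216e-19 J
ΔEΔt = (6.216e-19 J) × (2.289e-17 s)
ΔEΔt = 1.423e-35 J·s

Compare to the minimum allowed value ℏ/2:
ℏ/2 = 5.273e-35 J·s

Since ΔEΔt = 1.423e-35 J·s < 5.273e-35 J·s = ℏ/2,
this violates the uncertainty relation.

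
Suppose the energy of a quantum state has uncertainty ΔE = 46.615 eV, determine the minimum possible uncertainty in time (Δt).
7.060 as

Using the energy-time uncertainty principle:
ΔEΔt ≥ ℏ/2

The minimum uncertainty in time is:
Δt_min = ℏ/(2ΔE)
Δt_min = (1.055e-34 J·s) / (2 × 7.469e-18 J)
Δt_min = 7.060e-18 s = 7.060 as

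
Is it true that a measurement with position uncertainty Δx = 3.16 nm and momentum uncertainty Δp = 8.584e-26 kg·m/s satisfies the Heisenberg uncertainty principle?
Yes, it satisfies the uncertainty principle.

Calculate the product ΔxΔp:
ΔxΔp = (3.160e-09 m) × (8.584e-26 kg·m/s)
ΔxΔp = 2.713e-34 J·s

Compare to the minimum allowed value ℏ/2:
ℏ/2 = 5.273e-35 J·s

Since ΔxΔp = 2.713e-34 J·s ≥ 5.273e-35 J·s = ℏ/2,
the measurement satisfies the uncertainty principle.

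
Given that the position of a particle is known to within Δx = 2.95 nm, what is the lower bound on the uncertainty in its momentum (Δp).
1.787 × 10^-26 kg·m/s

Using the Heisenberg uncertainty principle:
ΔxΔp ≥ ℏ/2

The minimum uncertainty in momentum is:
Δp_min = ℏ/(2Δx)
Δp_min = (1.055e-34 J·s) / (2 × 2.950e-09 m)
Δp_min = 1.787e-26 kg·m/s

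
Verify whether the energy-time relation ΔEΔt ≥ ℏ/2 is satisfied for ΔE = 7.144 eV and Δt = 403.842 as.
Yes, it satisfies the uncertainty relation.

Calculate the product ΔEΔt:
ΔE = 7.144 eV = 1.145e-18 J
ΔEΔt = (1.145e-18 J) × (4.038e-16 s)
ΔEΔt = 4.622e-34 J·s

Compare to the minimum allowed value ℏ/2:
ℏ/2 = 5.273e-35 J·s

Since ΔEΔt = 4.622e-34 J·s ≥ 5.273e-35 J·s = ℏ/2,
this satisfies the uncertainty relation.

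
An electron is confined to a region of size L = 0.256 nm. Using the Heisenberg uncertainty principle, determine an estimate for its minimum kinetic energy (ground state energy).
145.339 meV

Using the uncertainty principle to estimate ground state energy:

1. The position uncertainty is approximately the confinement size:
   Δx ≈ L = 2.560e-10 m

2. From ΔxΔp ≥ ℏ/2, the minimum momentum uncertainty is:
   Δp ≈ ℏ/(2L) = 2.060e-25 kg·m/s

3. The kinetic energy is approximately:
   KE ≈ (Δp)²/(2m) = (2.060e-25)²/(2 × 9.109e-31 kg)
   KE ≈ 2.329e-20 J = 145.339 meV

This is an order-of-magnitude estimate of the ground state energy.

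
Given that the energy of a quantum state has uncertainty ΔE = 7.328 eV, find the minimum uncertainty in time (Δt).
44.911 as

Using the energy-time uncertainty principle:
ΔEΔt ≥ ℏ/2

The minimum uncertainty in time is:
Δt_min = ℏ/(2ΔE)
Δt_min = (1.055e-34 J·s) / (2 × 1.174e-18 J)
Δt_min = 4.491e-17 s = 44.911 as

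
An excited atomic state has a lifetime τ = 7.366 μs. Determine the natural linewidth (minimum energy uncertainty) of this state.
44.679 peV

Using the energy-time uncertainty principle:
ΔEΔt ≥ ℏ/2

The lifetime τ represents the time uncertainty Δt.
The natural linewidth (minimum energy uncertainty) is:

ΔE = ℏ/(2τ)
ΔE = (1.055e-34 J·s) / (2 × 7.366e-06 s)
ΔE = 7.158e-30 J = 44.679 peV

This natural linewidth limits the precision of spectroscopic measurements.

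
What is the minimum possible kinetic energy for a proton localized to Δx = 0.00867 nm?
69.011 meV

Localizing a particle requires giving it sufficient momentum uncertainty:

1. From uncertainty principle: Δp ≥ ℏ/(2Δx)
   Δp_min = (1.055e-34 J·s) / (2 × 8.670e-12 m)
   Δp_min = 6.082e-24 kg·m/s

2. This momentum uncertainty corresponds to kinetic energy:
   KE ≈ (Δp)²/(2m) = (6.082e-24)²/(2 × 1.673e-27 kg)
   KE = 1.106e-20 J = 69.011 meV

Tighter localization requires more energy.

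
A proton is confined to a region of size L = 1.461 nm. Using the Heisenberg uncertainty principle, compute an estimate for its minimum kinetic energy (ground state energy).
2.430 μeV

Using the uncertainty principle to estimate ground state energy:

1. The position uncertainty is approximately the confinement size:
   Δx ≈ L = 1.461e-09 m

2. From ΔxΔp ≥ ℏ/2, the minimum momentum uncertainty is:
   Δp ≈ ℏ/(2L) = 3.609e-26 kg·m/s

3. The kinetic energy is approximately:
   KE ≈ (Δp)²/(2m) = (3.609e-26)²/(2 × 1.673e-27 kg)
   KE ≈ 3.894e-25 J = 2.430 μeV

This is an order-of-magnitude estimate of the ground state energy.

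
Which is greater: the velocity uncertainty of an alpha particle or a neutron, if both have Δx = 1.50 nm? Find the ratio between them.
The neutron has the larger minimum velocity uncertainty, by a ratio of 4.0.

For both particles, Δp_min = ℏ/(2Δx) = 3.515e-26 kg·m/s (same for both).

The velocity uncertainty is Δv = Δp/m:
- alpha particle: Δv = 3.515e-26 / 6.645e-27 = 5.290e+00 m/s = 5.290 m/s
- neutron: Δv = 3.515e-26 / 1.675e-27 = 2.099e+01 m/s = 20.987 m/s

Ratio: 2.099e+01 / 5.290e+00 = 4.0

The lighter particle has larger velocity uncertainty because Δv ∝ 1/m.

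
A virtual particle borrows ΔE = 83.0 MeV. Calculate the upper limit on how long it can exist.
3.965 ys

Using the energy-time uncertainty principle:
ΔEΔt ≥ ℏ/2

For a virtual particle borrowing energy ΔE, the maximum lifetime is:
Δt_max = ℏ/(2ΔE)

Converting energy:
ΔE = 83.0 MeV = 1.330e-11 J

Δt_max = (1.055e-34 J·s) / (2 × 1.330e-11 J)
Δt_max = 3.965e-24 s = 3.965 ys

Virtual particles with higher borrowed energy exist for shorter times.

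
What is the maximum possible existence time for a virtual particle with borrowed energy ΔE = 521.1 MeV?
6.316 × 10^-25 s

Using the energy-time uncertainty principle:
ΔEΔt ≥ ℏ/2

For a virtual particle borrowing energy ΔE, the maximum lifetime is:
Δt_max = ℏ/(2ΔE)

Converting energy:
ΔE = 521.1 MeV = 8.349e-11 J

Δt_max = (1.055e-34 J·s) / (2 × 8.349e-11 J)
Δt_max = 6.316e-25 s = 6.316 × 10^-25 s

Virtual particles with higher borrowed energy exist for shorter times.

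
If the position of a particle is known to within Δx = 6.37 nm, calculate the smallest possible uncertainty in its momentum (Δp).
8.278 × 10^-27 kg·m/s

Using the Heisenberg uncertainty principle:
ΔxΔp ≥ ℏ/2

The minimum uncertainty in momentum is:
Δp_min = ℏ/(2Δx)
Δp_min = (1.055e-34 J·s) / (2 × 6.370e-09 m)
Δp_min = 8.278e-27 kg·m/s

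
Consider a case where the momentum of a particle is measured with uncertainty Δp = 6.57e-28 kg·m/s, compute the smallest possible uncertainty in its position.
80.257 nm

Using the Heisenberg uncertainty principle:
ΔxΔp ≥ ℏ/2

The minimum uncertainty in position is:
Δx_min = ℏ/(2Δp)
Δx_min = (1.055e-34 J·s) / (2 × 6.570e-28 kg·m/s)
Δx_min = 8.026e-08 m = 80.257 nm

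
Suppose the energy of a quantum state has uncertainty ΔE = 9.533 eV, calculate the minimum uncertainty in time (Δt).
34.523 as

Using the energy-time uncertainty principle:
ΔEΔt ≥ ℏ/2

The minimum uncertainty in time is:
Δt_min = ℏ/(2ΔE)
Δt_min = (1.055e-34 J·s) / (2 × 1.527e-18 J)
Δt_min = 3.452e-17 s = 34.523 as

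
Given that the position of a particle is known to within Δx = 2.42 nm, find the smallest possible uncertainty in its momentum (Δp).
2.179 × 10^-26 kg·m/s

Using the Heisenberg uncertainty principle:
ΔxΔp ≥ ℏ/2

The minimum uncertainty in momentum is:
Δp_min = ℏ/(2Δx)
Δp_min = (1.055e-34 J·s) / (2 × 2.420e-09 m)
Δp_min = 2.179e-26 kg·m/s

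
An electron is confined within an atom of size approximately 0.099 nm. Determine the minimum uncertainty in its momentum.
5.326 × 10^-25 kg·m/s

Using the Heisenberg uncertainty principle:
ΔxΔp ≥ ℏ/2

With Δx ≈ L = 9.900e-11 m (the confinement size):
Δp_min = ℏ/(2Δx)
Δp_min = (1.055e-34 J·s) / (2 × 9.900e-11 m)
Δp_min = 5.326e-25 kg·m/s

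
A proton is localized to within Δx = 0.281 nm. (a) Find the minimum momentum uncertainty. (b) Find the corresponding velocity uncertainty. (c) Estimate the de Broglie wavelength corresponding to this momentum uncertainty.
(a) Δp_min = 1.876 × 10^-25 kg·m/s
(b) Δv_min = 112.187 m/s
(c) λ_dB = 3.531 nm

Step-by-step:

(a) From the uncertainty principle:
Δp_min = ℏ/(2Δx) = (1.055e-34 J·s)/(2 × 2.810e-10 m) = 1.876e-25 kg·m/s

(b) The velocity uncertainty:
Δv = Δp/m = (1.876e-25 kg·m/s)/(1.673e-27 kg) = 1.122e+02 m/s = 112.187 m/s

(c) The de Broglie wavelength for this momentum:
λ = h/p = (6.626e-34 J·s)/(1.876e-25 kg·m/s) = 3.531e-09 m = 3.531 nm

Note: The de Broglie wavelength is comparable to the localization size, as expected from wave-particle duality.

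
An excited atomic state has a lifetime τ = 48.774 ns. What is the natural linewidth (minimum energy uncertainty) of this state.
6.748 neV

Using the energy-time uncertainty principle:
ΔEΔt ≥ ℏ/2

The lifetime τ represents the time uncertainty Δt.
The natural linewidth (minimum energy uncertainty) is:

ΔE = ℏ/(2τ)
ΔE = (1.055e-34 J·s) / (2 × 4.877e-08 s)
ΔE = 1.081e-27 J = 6.748 neV

This natural linewidth limits the precision of spectroscopic measurements.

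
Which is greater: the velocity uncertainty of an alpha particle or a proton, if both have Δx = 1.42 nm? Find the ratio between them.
The proton has the larger minimum velocity uncertainty, by a ratio of 4.0.

For both particles, Δp_min = ℏ/(2Δx) = 3.713e-26 kg·m/s (same for both).

The velocity uncertainty is Δv = Δp/m:
- alpha particle: Δv = 3.713e-26 / 6.645e-27 = 5.588e+00 m/s = 5.588 m/s
- proton: Δv = 3.713e-26 / 1.673e-27 = 2.220e+01 m/s = 22.200 m/s

Ratio: 2.220e+01 / 5.588e+00 = 4.0

The lighter particle has larger velocity uncertainty because Δv ∝ 1/m.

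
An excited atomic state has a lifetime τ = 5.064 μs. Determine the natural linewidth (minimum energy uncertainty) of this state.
64.989 peV

Using the energy-time uncertainty principle:
ΔEΔt ≥ ℏ/2

The lifetime τ represents the time uncertainty Δt.
The natural linewidth (minimum energy uncertainty) is:

ΔE = ℏ/(2τ)
ΔE = (1.055e-34 J·s) / (2 × 5.064e-06 s)
ΔE = 1.041e-29 J = 64.989 peV

This natural linewidth limits the precision of spectroscopic measurements.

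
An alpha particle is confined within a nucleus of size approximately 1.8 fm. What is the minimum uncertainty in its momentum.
2.929 × 10^-20 kg·m/s

Using the Heisenberg uncertainty principle:
ΔxΔp ≥ ℏ/2

With Δx ≈ L = 1.800e-15 m (the confinement size):
Δp_min = ℏ/(2Δx)
Δp_min = (1.055e-34 J·s) / (2 × 1.800e-15 m)
Δp_min = 2.929e-20 kg·m/s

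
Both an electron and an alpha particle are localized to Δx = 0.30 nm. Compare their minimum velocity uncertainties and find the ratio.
The electron has the larger minimum velocity uncertainty, by a ratio of 7294.3.

For both particles, Δp_min = ℏ/(2Δx) = 1.758e-25 kg·m/s (same for both).

The velocity uncertainty is Δv = Δp/m:
- electron: Δv = 1.758e-25 / 9.109e-31 = 1.929e+05 m/s = 192.946 km/s
- alpha particle: Δv = 1.758e-25 / 6.645e-27 = 2.645e+01 m/s = 26.452 m/s

Ratio: 1.929e+05 / 2.645e+01 = 7294.3

The lighter particle has larger velocity uncertainty because Δv ∝ 1/m.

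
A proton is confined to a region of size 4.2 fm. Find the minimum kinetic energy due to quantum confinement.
294.073 keV

Using the uncertainty principle:

1. Position uncertainty: Δx ≈ 4.200e-15 m
2. Minimum momentum uncertainty: Δp = ℏ/(2Δx) = 1.255e-20 kg·m/s
3. Minimum kinetic energy:
   KE = (Δp)²/(2m) = (1.255e-20)²/(2 × 1.673e-27 kg)
   KE = 4.712e-14 J = 294.073 keV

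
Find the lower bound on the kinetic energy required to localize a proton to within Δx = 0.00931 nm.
59.849 meV

Localizing a particle requires giving it sufficient momentum uncertainty:

1. From uncertainty principle: Δp ≥ ℏ/(2Δx)
   Δp_min = (1.055e-34 J·s) / (2 × 9.310e-12 m)
   Δp_min = 5.664e-24 kg·m/s

2. This momentum uncertainty corresponds to kinetic energy:
   KE ≈ (Δp)²/(2m) = (5.664e-24)²/(2 × 1.673e-27 kg)
   KE = 9.589e-21 J = 59.849 meV

Tighter localization requires more energy.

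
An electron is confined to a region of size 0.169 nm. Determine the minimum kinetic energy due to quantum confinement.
333.495 meV

Using the uncertainty principle:

1. Position uncertainty: Δx ≈ 1.690e-10 m
2. Minimum momentum uncertainty: Δp = ℏ/(2Δx) = 3.120e-25 kg·m/s
3. Minimum kinetic energy:
   KE = (Δp)²/(2m) = (3.120e-25)²/(2 × 9.109e-31 kg)
   KE = 5.343e-20 J = 333.495 meV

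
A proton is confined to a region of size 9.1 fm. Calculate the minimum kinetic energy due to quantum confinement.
62.643 keV

Using the uncertainty principle:

1. Position uncertainty: Δx ≈ 9.100e-15 m
2. Minimum momentum uncertainty: Δp = ℏ/(2Δx) = 5.794e-21 kg·m/s
3. Minimum kinetic energy:
   KE = (Δp)²/(2m) = (5.794e-21)²/(2 × 1.673e-27 kg)
   KE = 1.004e-14 J = 62.643 keV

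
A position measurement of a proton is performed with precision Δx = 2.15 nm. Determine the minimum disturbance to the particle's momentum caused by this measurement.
2.452 × 10^-26 kg·m/s

The uncertainty principle implies that measuring position disturbs momentum:
ΔxΔp ≥ ℏ/2

When we measure position with precision Δx, we necessarily introduce a momentum uncertainty:
Δp ≥ ℏ/(2Δx)
Δp_min = (1.055e-34 J·s) / (2 × 2.150e-09 m)
Δp_min = 2.452e-26 kg·m/s

The more precisely we measure position, the greater the momentum disturbance.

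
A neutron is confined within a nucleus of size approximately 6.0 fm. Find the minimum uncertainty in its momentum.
8.788 × 10^-21 kg·m/s

Using the Heisenberg uncertainty principle:
ΔxΔp ≥ ℏ/2

With Δx ≈ L = 6.000e-15 m (the confinement size):
Δp_min = ℏ/(2Δx)
Δp_min = (1.055e-34 J·s) / (2 × 6.000e-15 m)
Δp_min = 8.788e-21 kg·m/s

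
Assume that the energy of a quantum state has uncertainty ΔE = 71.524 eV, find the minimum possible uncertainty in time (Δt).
4.601 as

Using the energy-time uncertainty principle:
ΔEΔt ≥ ℏ/2

The minimum uncertainty in time is:
Δt_min = ℏ/(2ΔE)
Δt_min = (1.055e-34 J·s) / (2 × 1.146e-17 J)
Δt_min = 4.601e-18 s = 4.601 as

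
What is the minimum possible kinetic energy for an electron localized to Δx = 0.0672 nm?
2.109 eV

Localizing a particle requires giving it sufficient momentum uncertainty:

1. From uncertainty principle: Δp ≥ ℏ/(2Δx)
   Δp_min = (1.055e-34 J·s) / (2 × 6.720e-11 m)
   Δp_min = 7.847e-25 kg·m/s

2. This momentum uncertainty corresponds to kinetic energy:
   KE ≈ (Δp)²/(2m) = (7.847e-25)²/(2 × 9.109e-31 kg)
   KE = 3.379e-19 J = 2.109 eV

Tighter localization requires more energy.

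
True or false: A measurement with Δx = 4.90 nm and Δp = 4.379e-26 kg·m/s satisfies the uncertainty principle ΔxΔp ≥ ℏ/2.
Yes, it satisfies the uncertainty principle.

Calculate the product ΔxΔp:
ΔxΔp = (4.900e-09 m) × (4.379e-26 kg·m/s)
ΔxΔp = 2.146e-34 J·s

Compare to the minimum allowed value ℏ/2:
ℏ/2 = 5.273e-35 J·s

Since ΔxΔp = 2.146e-34 J·s ≥ 5.273e-35 J·s = ℏ/2,
the measurement satisfies the uncertainty principle.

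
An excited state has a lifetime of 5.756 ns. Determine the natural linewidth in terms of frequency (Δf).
13.825 MHz

Using the energy-time uncertainty principle and E = hf:
ΔEΔt ≥ ℏ/2
hΔf·Δt ≥ ℏ/2

The minimum frequency uncertainty is:
Δf = ℏ/(2hτ) = 1/(4πτ)
Δf = 1/(4π × 5.756e-09 s)
Δf = 1.383e+07 Hz = 13.825 MHz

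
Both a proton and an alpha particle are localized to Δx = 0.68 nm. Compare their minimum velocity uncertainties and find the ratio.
The proton has the larger minimum velocity uncertainty, by a ratio of 4.0.

For both particles, Δp_min = ℏ/(2Δx) = 7.754e-26 kg·m/s (same for both).

The velocity uncertainty is Δv = Δp/m:
- proton: Δv = 7.754e-26 / 1.673e-27 = 4.636e+01 m/s = 46.360 m/s
- alpha particle: Δv = 7.754e-26 / 6.645e-27 = 1.167e+01 m/s = 11.670 m/s

Ratio: 4.636e+01 / 1.167e+01 = 4.0

The lighter particle has larger velocity uncertainty because Δv ∝ 1/m.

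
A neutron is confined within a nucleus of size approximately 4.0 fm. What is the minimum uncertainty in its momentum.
1.318 × 10^-20 kg·m/s

Using the Heisenberg uncertainty principle:
ΔxΔp ≥ ℏ/2

With Δx ≈ L = 4.000e-15 m (the confinement size):
Δp_min = ℏ/(2Δx)
Δp_min = (1.055e-34 J·s) / (2 × 4.000e-15 m)
Δp_min = 1.318e-20 kg·m/s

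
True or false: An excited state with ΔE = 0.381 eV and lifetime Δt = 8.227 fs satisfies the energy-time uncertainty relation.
Yes, it satisfies the uncertainty relation.

Calculate the product ΔEΔt:
ΔE = 0.381 eV = 6.104e-20 J
ΔEΔt = (6.104e-20 J) × (8.227e-15 s)
ΔEΔt = 5.022e-34 J·s

Compare to the minimum allowed value ℏ/2:
ℏ/2 = 5.273e-35 J·s

Since ΔEΔt = 5.022e-34 J·s ≥ 5.273e-35 J·s = ℏ/2,
this satisfies the uncertainty relation.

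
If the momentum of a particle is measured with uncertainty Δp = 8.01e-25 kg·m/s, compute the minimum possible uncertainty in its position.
65.828 pm

Using the Heisenberg uncertainty principle:
ΔxΔp ≥ ℏ/2

The minimum uncertainty in position is:
Δx_min = ℏ/(2Δp)
Δx_min = (1.055e-34 J·s) / (2 × 8.010e-25 kg·m/s)
Δx_min = 6.583e-11 m = 65.828 pm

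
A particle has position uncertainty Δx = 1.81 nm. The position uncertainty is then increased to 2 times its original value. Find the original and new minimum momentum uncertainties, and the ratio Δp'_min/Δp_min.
Original Δp_min = 2.913 × 10^-26 kg·m/s; new Δp'_min = 1.457 × 10^-26 kg·m/s; ratio Δp'_min/Δp_min = 1/2.

From the uncertainty principle ΔxΔp ≥ ℏ/2, the minimum momentum uncertainty is Δp_min = ℏ/(2Δx).

Original (Δx = 1.81 nm = 1.810e-09 m):
Δp_min = (1.055e-34 J·s)/(2 × 1.810e-09 m) = 2.913e-26 kg·m/s

When Δx → 2Δx:
Δp'_min = ℏ/(2 × 2Δx) = (1/2) × ℏ/(2Δx) = (1/2) × Δp_min
Δp'_min = 1/2 × 2.913e-26 kg·m/s = 1.457e-26 kg·m/s

Since Δp_min ∝ 1/Δx, when Δx is increased to 2 times its original value, Δp_min decreases to 1/2 of its original value.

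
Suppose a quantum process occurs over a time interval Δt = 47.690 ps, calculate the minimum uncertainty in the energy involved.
6.901 μeV

Using the energy-time uncertainty principle:
ΔEΔt ≥ ℏ/2

The minimum uncertainty in energy is:
ΔE_min = ℏ/(2Δt)
ΔE_min = (1.055e-34 J·s) / (2 × 4.769e-11 s)
ΔE_min = 1.106e-24 J = 6.901 μeV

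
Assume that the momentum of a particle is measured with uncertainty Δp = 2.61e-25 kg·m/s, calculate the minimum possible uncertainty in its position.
202.025 pm

Using the Heisenberg uncertainty principle:
ΔxΔp ≥ ℏ/2

The minimum uncertainty in position is:
Δx_min = ℏ/(2Δp)
Δx_min = (1.055e-34 J·s) / (2 × 2.610e-25 kg·m/s)
Δx_min = 2.020e-10 m = 202.025 pm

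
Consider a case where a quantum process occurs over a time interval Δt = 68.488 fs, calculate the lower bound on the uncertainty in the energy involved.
4.805 meV

Using the energy-time uncertainty principle:
ΔEΔt ≥ ℏ/2

The minimum uncertainty in energy is:
ΔE_min = ℏ/(2Δt)
ΔE_min = (1.055e-34 J·s) / (2 × 6.849e-14 s)
ΔE_min = 7.699e-22 J = 4.805 meV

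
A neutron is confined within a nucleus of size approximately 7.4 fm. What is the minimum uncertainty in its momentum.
7.125 × 10^-21 kg·m/s

Using the Heisenberg uncertainty principle:
ΔxΔp ≥ ℏ/2

With Δx ≈ L = 7.400e-15 m (the confinement size):
Δp_min = ℏ/(2Δx)
Δp_min = (1.055e-34 J·s) / (2 × 7.400e-15 m)
Δp_min = 7.125e-21 kg·m/s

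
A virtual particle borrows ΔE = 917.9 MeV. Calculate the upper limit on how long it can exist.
3.585 × 10^-25 s

Using the energy-time uncertainty principle:
ΔEΔt ≥ ℏ/2

For a virtual particle borrowing energy ΔE, the maximum lifetime is:
Δt_max = ℏ/(2ΔE)

Converting energy:
ΔE = 917.9 MeV = 1.471e-10 J

Δt_max = (1.055e-34 J·s) / (2 × 1.471e-10 J)
Δt_max = 3.585e-25 s = 3.585 × 10^-25 s

Virtual particles with higher borrowed energy exist for shorter times.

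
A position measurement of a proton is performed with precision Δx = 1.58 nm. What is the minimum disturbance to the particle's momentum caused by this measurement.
3.337 × 10^-26 kg·m/s

The uncertainty principle implies that measuring position disturbs momentum:
ΔxΔp ≥ ℏ/2

When we measure position with precision Δx, we necessarily introduce a momentum uncertainty:
Δp ≥ ℏ/(2Δx)
Δp_min = (1.055e-34 J·s) / (2 × 1.580e-09 m)
Δp_min = 3.337e-26 kg·m/s

The more precisely we measure position, the greater the momentum disturbance.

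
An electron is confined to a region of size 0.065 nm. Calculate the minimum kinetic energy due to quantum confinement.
2.254 eV

Using the uncertainty principle:

1. Position uncertainty: Δx ≈ 6.500e-11 m
2. Minimum momentum uncertainty: Δp = ℏ/(2Δx) = 8.112e-25 kg·m/s
3. Minimum kinetic energy:
   KE = (Δp)²/(2m) = (8.112e-25)²/(2 × 9.109e-31 kg)
   KE = 3.612e-19 J = 2.254 eV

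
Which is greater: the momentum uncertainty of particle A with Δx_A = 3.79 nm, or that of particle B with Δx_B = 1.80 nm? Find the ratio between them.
Particle B has the larger minimum momentum uncertainty, by a factor of 2.11.

For each particle, the minimum momentum uncertainty is Δp_min = ℏ/(2Δx):

Particle A: Δp_A = ℏ/(2×3.790e-09 m) = 1.391e-26 kg·m/s
Particle B: Δp_B = ℏ/(2×1.800e-09 m) = 2.929e-26 kg·m/s

Ratio: Δp_B/Δp_A = 2.11

Since Δp_min ∝ 1/Δx, the particle with smaller position uncertainty (B) has larger momentum uncertainty.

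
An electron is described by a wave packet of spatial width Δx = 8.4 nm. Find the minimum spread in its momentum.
6.277 × 10^-27 kg·m/s

For a wave packet, the spatial width Δx and momentum spread Δp are related by the uncertainty principle:
ΔxΔp ≥ ℏ/2

The minimum momentum spread is:
Δp_min = ℏ/(2Δx)
Δp_min = (1.055e-34 J·s) / (2 × 8.400e-09 m)
Δp_min = 6.277e-27 kg·m/s

A wave packet cannot have both a well-defined position and well-defined momentum.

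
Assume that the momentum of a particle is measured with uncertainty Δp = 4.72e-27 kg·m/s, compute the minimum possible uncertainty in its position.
11.171 nm

Using the Heisenberg uncertainty principle:
ΔxΔp ≥ ℏ/2

The minimum uncertainty in position is:
Δx_min = ℏ/(2Δp)
Δx_min = (1.055e-34 J·s) / (2 × 4.720e-27 kg·m/s)
Δx_min = 1.117e-08 m = 11.171 nm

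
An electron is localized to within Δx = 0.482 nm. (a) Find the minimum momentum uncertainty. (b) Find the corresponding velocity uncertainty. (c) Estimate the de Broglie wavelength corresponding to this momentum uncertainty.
(a) Δp_min = 1.094 × 10^-25 kg·m/s
(b) Δv_min = 120.091 km/s
(c) λ_dB = 6.057 nm

Step-by-step:

(a) From the uncertainty principle:
Δp_min = ℏ/(2Δx) = (1.055e-34 J·s)/(2 × 4.820e-10 m) = 1.094e-25 kg·m/s

(b) The velocity uncertainty:
Δv = Δp/m = (1.094e-25 kg·m/s)/(9.109e-31 kg) = 1.201e+05 m/s = 120.091 km/s

(c) The de Broglie wavelength for this momentum:
λ = h/p = (6.626e-34 J·s)/(1.094e-25 kg·m/s) = 6.057e-09 m = 6.057 nm

Note: The de Broglie wavelength is comparable to the localization size, as expected from wave-particle duality.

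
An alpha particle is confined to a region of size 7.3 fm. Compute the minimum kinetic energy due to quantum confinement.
24.504 keV

Using the uncertainty principle:

1. Position uncertainty: Δx ≈ 7.300e-15 m
2. Minimum momentum uncertainty: Δp = ℏ/(2Δx) = 7.223e-21 kg·m/s
3. Minimum kinetic energy:
   KE = (Δp)²/(2m) = (7.223e-21)²/(2 × 6.645e-27 kg)
   KE = 3.926e-15 J = 24.504 keV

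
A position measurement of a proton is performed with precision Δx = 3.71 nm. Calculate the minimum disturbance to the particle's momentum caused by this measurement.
1.421 × 10^-26 kg·m/s

The uncertainty principle implies that measuring position disturbs momentum:
ΔxΔp ≥ ℏ/2

When we measure position with precision Δx, we necessarily introduce a momentum uncertainty:
Δp ≥ ℏ/(2Δx)
Δp_min = (1.055e-34 J·s) / (2 × 3.710e-09 m)
Δp_min = 1.421e-26 kg·m/s

The more precisely we measure position, the greater the momentum disturbance.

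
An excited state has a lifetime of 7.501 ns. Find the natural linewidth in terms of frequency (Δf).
10.609 MHz

Using the energy-time uncertainty principle and E = hf:
ΔEΔt ≥ ℏ/2
hΔf·Δt ≥ ℏ/2

The minimum frequency uncertainty is:
Δf = ℏ/(2hτ) = 1/(4πτ)
Δf = 1/(4π × 7.501e-09 s)
Δf = 1.061e+07 Hz = 10.609 MHz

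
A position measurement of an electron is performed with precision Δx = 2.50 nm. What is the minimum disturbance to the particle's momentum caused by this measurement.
2.109 × 10^-26 kg·m/s

The uncertainty principle implies that measuring position disturbs momentum:
ΔxΔp ≥ ℏ/2

When we measure position with precision Δx, we necessarily introduce a momentum uncertainty:
Δp ≥ ℏ/(2Δx)
Δp_min = (1.055e-34 J·s) / (2 × 2.500e-09 m)
Δp_min = 2.109e-26 kg·m/s

The more precisely we measure position, the greater the momentum disturbance.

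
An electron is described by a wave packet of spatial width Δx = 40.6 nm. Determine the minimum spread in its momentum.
1.299 × 10^-27 kg·m/s

For a wave packet, the spatial width Δx and momentum spread Δp are related by the uncertainty principle:
ΔxΔp ≥ ℏ/2

The minimum momentum spread is:
Δp_min = ℏ/(2Δx)
Δp_min = (1.055e-34 J·s) / (2 × 4.060e-08 m)
Δp_min = 1.299e-27 kg·m/s

A wave packet cannot have both a well-defined position and well-defined momentum.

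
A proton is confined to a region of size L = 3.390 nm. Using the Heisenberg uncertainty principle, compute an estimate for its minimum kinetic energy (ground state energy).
451.393 neV

Using the uncertainty principle to estimate ground state energy:

1. The position uncertainty is approximately the confinement size:
   Δx ≈ L = 3.390e-09 m

2. From ΔxΔp ≥ ℏ/2, the minimum momentum uncertainty is:
   Δp ≈ ℏ/(2L) = 1.555e-26 kg·m/s

3. The kinetic energy is approximately:
   KE ≈ (Δp)²/(2m) = (1.555e-26)²/(2 × 1.673e-27 kg)
   KE ≈ 7.232e-26 J = 451.393 neV

This is an order-of-magnitude estimate of the ground state energy.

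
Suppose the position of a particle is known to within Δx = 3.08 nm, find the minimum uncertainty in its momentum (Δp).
1.712 × 10^-26 kg·m/s

Using the Heisenberg uncertainty principle:
ΔxΔp ≥ ℏ/2

The minimum uncertainty in momentum is:
Δp_min = ℏ/(2Δx)
Δp_min = (1.055e-34 J·s) / (2 × 3.080e-09 m)
Δp_min = 1.712e-26 kg·m/s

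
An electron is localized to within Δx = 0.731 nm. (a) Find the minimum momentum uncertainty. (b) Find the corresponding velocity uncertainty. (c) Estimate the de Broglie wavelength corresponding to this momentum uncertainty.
(a) Δp_min = 7.213 × 10^-26 kg·m/s
(b) Δv_min = 79.184 km/s
(c) λ_dB = 9.186 nm

Step-by-step:

(a) From the uncertainty principle:
Δp_min = ℏ/(2Δx) = (1.055e-34 J·s)/(2 × 7.310e-10 m) = 7.213e-26 kg·m/s

(b) The velocity uncertainty:
Δv = Δp/m = (7.213e-26 kg·m/s)/(9.109e-31 kg) = 7.918e+04 m/s = 79.184 km/s

(c) The de Broglie wavelength for this momentum:
λ = h/p = (6.626e-34 J·s)/(7.213e-26 kg·m/s) = 9.186e-09 m = 9.186 nm

Note: The de Broglie wavelength is comparable to the localization size, as expected from wave-particle duality.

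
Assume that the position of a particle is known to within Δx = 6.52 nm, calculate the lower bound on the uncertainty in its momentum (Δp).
8.087 × 10^-27 kg·m/s

Using the Heisenberg uncertainty principle:
ΔxΔp ≥ ℏ/2

The minimum uncertainty in momentum is:
Δp_min = ℏ/(2Δx)
Δp_min = (1.055e-34 J·s) / (2 × 6.520e-09 m)
Δp_min = 8.087e-27 kg·m/s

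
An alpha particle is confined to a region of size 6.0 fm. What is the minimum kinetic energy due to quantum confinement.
36.272 keV

Using the uncertainty principle:

1. Position uncertainty: Δx ≈ 6.000e-15 m
2. Minimum momentum uncertainty: Δp = ℏ/(2Δx) = 8.788e-21 kg·m/s
3. Minimum kinetic energy:
   KE = (Δp)²/(2m) = (8.788e-21)²/(2 × 6.645e-27 kg)
   KE = 5.811e-15 J = 36.272 keV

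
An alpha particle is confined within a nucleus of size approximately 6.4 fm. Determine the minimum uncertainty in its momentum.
8.239 × 10^-21 kg·m/s

Using the Heisenberg uncertainty principle:
ΔxΔp ≥ ℏ/2

With Δx ≈ L = 6.400e-15 m (the confinement size):
Δp_min = ℏ/(2Δx)
Δp_min = (1.055e-34 J·s) / (2 × 6.400e-15 m)
Δp_min = 8.239e-21 kg·m/s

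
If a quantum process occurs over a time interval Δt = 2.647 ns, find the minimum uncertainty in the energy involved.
124.332 neV

Using the energy-time uncertainty principle:
ΔEΔt ≥ ℏ/2

The minimum uncertainty in energy is:
ΔE_min = ℏ/(2Δt)
ΔE_min = (1.055e-34 J·s) / (2 × 2.647e-09 s)
ΔE_min = 1.992e-26 J = 124.332 neV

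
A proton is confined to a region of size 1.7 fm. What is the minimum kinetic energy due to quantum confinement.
1.795 MeV

Using the uncertainty principle:

1. Position uncertainty: Δx ≈ 1.700e-15 m
2. Minimum momentum uncertainty: Δp = ℏ/(2Δx) = 3.102e-20 kg·m/s
3. Minimum kinetic energy:
   KE = (Δp)²/(2m) = (3.102e-20)²/(2 × 1.673e-27 kg)
   KE = 2.876e-13 J = 1.795 MeV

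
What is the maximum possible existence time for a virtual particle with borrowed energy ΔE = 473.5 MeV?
6.950 × 10^-25 s

Using the energy-time uncertainty principle:
ΔEΔt ≥ ℏ/2

For a virtual particle borrowing energy ΔE, the maximum lifetime is:
Δt_max = ℏ/(2ΔE)

Converting energy:
ΔE = 473.5 MeV = 7.586e-11 J

Δt_max = (1.055e-34 J·s) / (2 × 7.586e-11 J)
Δt_max = 6.950e-25 s = 6.950 × 10^-25 s

Virtual particles with higher borrowed energy exist for shorter times.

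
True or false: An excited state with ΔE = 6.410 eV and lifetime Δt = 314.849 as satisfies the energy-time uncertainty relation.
Yes, it satisfies the uncertainty relation.

Calculate the product ΔEΔt:
ΔE = 6.410 eV = 1.027e-18 J
ΔEΔt = (1.027e-18 J) × (3.148e-16 s)
ΔEΔt = 3.233e-34 J·s

Compare to the minimum allowed value ℏ/2:
ℏ/2 = 5.273e-35 J·s

Since ΔEΔt = 3.233e-34 J·s ≥ 5.273e-35 J·s = ℏ/2,
this satisfies the uncertainty relation.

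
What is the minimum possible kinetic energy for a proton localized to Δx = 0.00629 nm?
131.115 meV

Localizing a particle requires giving it sufficient momentum uncertainty:

1. From uncertainty principle: Δp ≥ ℏ/(2Δx)
   Δp_min = (1.055e-34 J·s) / (2 × 6.290e-12 m)
   Δp_min = 8.383e-24 kg·m/s

2. This momentum uncertainty corresponds to kinetic energy:
   KE ≈ (Δp)²/(2m) = (8.383e-24)²/(2 × 1.673e-27 kg)
   KE = 2.101e-20 J = 131.115 meV

Tighter localization requires more energy.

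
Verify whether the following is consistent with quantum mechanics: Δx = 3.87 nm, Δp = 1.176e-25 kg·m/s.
Yes, it satisfies the uncertainty principle.

Calculate the product ΔxΔp:
ΔxΔp = (3.870e-09 m) × (1.176e-25 kg·m/s)
ΔxΔp = 4.551e-34 J·s

Compare to the minimum allowed value ℏ/2:
ℏ/2 = 5.273e-35 J·s

Since ΔxΔp = 4.551e-34 J·s ≥ 5.273e-35 J·s = ℏ/2,
the measurement satisfies the uncertainty principle.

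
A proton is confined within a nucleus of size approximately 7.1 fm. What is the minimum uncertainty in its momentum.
7.427 × 10^-21 kg·m/s

Using the Heisenberg uncertainty principle:
ΔxΔp ≥ ℏ/2

With Δx ≈ L = 7.100e-15 m (the confinement size):
Δp_min = ℏ/(2Δx)
Δp_min = (1.055e-34 J·s) / (2 × 7.100e-15 m)
Δp_min = 7.427e-21 kg·m/s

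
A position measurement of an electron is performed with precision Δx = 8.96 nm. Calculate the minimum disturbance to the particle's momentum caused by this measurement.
5.885 × 10^-27 kg·m/s

The uncertainty principle implies that measuring position disturbs momentum:
ΔxΔp ≥ ℏ/2

When we measure position with precision Δx, we necessarily introduce a momentum uncertainty:
Δp ≥ ℏ/(2Δx)
Δp_min = (1.055e-34 J·s) / (2 × 8.960e-09 m)
Δp_min = 5.885e-27 kg·m/s

The more precisely we measure position, the greater the momentum disturbance.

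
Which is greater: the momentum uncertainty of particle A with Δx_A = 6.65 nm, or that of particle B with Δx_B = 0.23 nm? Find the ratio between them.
Particle B has the larger minimum momentum uncertainty, by a factor of 28.91.

For each particle, the minimum momentum uncertainty is Δp_min = ℏ/(2Δx):

Particle A: Δp_A = ℏ/(2×6.650e-09 m) = 7.929e-27 kg·m/s
Particle B: Δp_B = ℏ/(2×2.300e-10 m) = 2.293e-25 kg·m/s

Ratio: Δp_B/Δp_A = 28.91

Since Δp_min ∝ 1/Δx, the particle with smaller position uncertainty (B) has larger momentum uncertainty.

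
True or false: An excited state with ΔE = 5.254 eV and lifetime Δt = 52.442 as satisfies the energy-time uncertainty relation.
No, it violates the uncertainty relation.

Calculate the product ΔEΔt:
ΔE = 5.254 eV = 8.418e-19 J
ΔEΔt = (8.418e-19 J) × (5.244e-17 s)
ΔEΔt = 4.414e-35 J·s

Compare to the minimum allowed value ℏ/2:
ℏ/2 = 5.273e-35 J·s

Since ΔEΔt = 4.414e-35 J·s < 5.273e-35 J·s = ℏ/2,
this violates the uncertainty relation.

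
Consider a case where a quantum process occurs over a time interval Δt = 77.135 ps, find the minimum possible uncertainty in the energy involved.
4.267 μeV

Using the energy-time uncertainty principle:
ΔEΔt ≥ ℏ/2

The minimum uncertainty in energy is:
ΔE_min = ℏ/(2Δt)
ΔE_min = (1.055e-34 J·s) / (2 × 7.714e-11 s)
ΔE_min = 6.836e-25 J = 4.267 μeV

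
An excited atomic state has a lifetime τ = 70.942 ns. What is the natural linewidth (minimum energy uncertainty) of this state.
4.639 neV

Using the energy-time uncertainty principle:
ΔEΔt ≥ ℏ/2

The lifetime τ represents the time uncertainty Δt.
The natural linewidth (minimum energy uncertainty) is:

ΔE = ℏ/(2τ)
ΔE = (1.055e-34 J·s) / (2 × 7.094e-08 s)
ΔE = 7.433e-28 J = 4.639 neV

This natural linewidth limits the precision of spectroscopic measurements.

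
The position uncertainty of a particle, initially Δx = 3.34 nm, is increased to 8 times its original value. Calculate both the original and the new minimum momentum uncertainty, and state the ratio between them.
Original Δp_min = 1.579 × 10^-26 kg·m/s; new Δp'_min = 1.973 × 10^-27 kg·m/s; ratio Δp'_min/Δp_min = 1/8.

From the uncertainty principle ΔxΔp ≥ ℏ/2, the minimum momentum uncertainty is Δp_min = ℏ/(2Δx).

Original (Δx = 3.34 nm = 3.340e-09 m):
Δp_min = (1.055e-34 J·s)/(2 × 3.340e-09 m) = 1.579e-26 kg·m/s

When Δx → 8Δx:
Δp'_min = ℏ/(2 × 8Δx) = (1/8) × ℏ/(2Δx) = (1/8) × Δp_min
Δp'_min = 1/8 × 1.579e-26 kg·m/s = 1.973e-27 kg·m/s

Since Δp_min ∝ 1/Δx, when Δx is increased to 8 times its original value, Δp_min decreases to 1/8 of its original value.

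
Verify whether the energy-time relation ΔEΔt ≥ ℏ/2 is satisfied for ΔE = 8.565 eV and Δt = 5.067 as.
No, it violates the uncertainty relation.

Calculate the product ΔEΔt:
ΔE = 8.565 eV = 1.372e-18 J
ΔEΔt = (1.372e-18 J) × (5.067e-18 s)
ΔEΔt = 6.953e-36 J·s

Compare to the minimum allowed value ℏ/2:
ℏ/2 = 5.273e-35 J·s

Since ΔEΔt = 6.953e-36 J·s < 5.273e-35 J·s = ℏ/2,
this violates the uncertainty relation.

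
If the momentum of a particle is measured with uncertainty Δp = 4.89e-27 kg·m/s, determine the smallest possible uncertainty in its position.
10.783 nm

Using the Heisenberg uncertainty principle:
ΔxΔp ≥ ℏ/2

The minimum uncertainty in position is:
Δx_min = ℏ/(2Δp)
Δx_min = (1.055e-34 J·s) / (2 × 4.890e-27 kg·m/s)
Δx_min = 1.078e-08 m = 10.783 nm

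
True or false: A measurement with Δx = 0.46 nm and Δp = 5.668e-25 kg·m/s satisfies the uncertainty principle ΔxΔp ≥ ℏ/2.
Yes, it satisfies the uncertainty principle.

Calculate the product ΔxΔp:
ΔxΔp = (4.600e-10 m) × (5.668e-25 kg·m/s)
ΔxΔp = 2.607e-34 J·s

Compare to the minimum allowed value ℏ/2:
ℏ/2 = 5.273e-35 J·s

Since ΔxΔp = 2.607e-34 J·s ≥ 5.273e-35 J·s = ℏ/2,
the measurement satisfies the uncertainty principle.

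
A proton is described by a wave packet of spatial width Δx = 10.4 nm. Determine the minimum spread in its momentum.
5.070 × 10^-27 kg·m/s

For a wave packet, the spatial width Δx and momentum spread Δp are related by the uncertainty principle:
ΔxΔp ≥ ℏ/2

The minimum momentum spread is:
Δp_min = ℏ/(2Δx)
Δp_min = (1.055e-34 J·s) / (2 × 1.040e-08 m)
Δp_min = 5.070e-27 kg·m/s

A wave packet cannot have both a well-defined position and well-defined momentum.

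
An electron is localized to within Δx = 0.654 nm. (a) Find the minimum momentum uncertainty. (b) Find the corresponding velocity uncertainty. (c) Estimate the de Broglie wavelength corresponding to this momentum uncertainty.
(a) Δp_min = 8.062 × 10^-26 kg·m/s
(b) Δv_min = 88.507 km/s
(c) λ_dB = 8.218 nm

Step-by-step:

(a) From the uncertainty principle:
Δp_min = ℏ/(2Δx) = (1.055e-34 J·s)/(2 × 6.540e-10 m) = 8.062e-26 kg·m/s

(b) The velocity uncertainty:
Δv = Δp/m = (8.062e-26 kg·m/s)/(9.109e-31 kg) = 8.851e+04 m/s = 88.507 km/s

(c) The de Broglie wavelength for this momentum:
λ = h/p = (6.626e-34 J·s)/(8.062e-26 kg·m/s) = 8.218e-09 m = 8.218 nm

Note: The de Broglie wavelength is comparable to the localization size, as expected from wave-particle duality.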